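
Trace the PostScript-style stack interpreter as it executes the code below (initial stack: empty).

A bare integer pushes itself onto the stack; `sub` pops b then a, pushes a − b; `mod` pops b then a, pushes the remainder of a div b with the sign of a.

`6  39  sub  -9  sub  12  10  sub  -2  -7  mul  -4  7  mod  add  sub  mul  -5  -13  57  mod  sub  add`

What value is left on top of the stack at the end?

200

6   : [6]
39  : [6, 39]
sub : [-33]
-9  : [-33, -9]
sub : [-24]
12  : [-24, 12]
10  : [-24, 12, 10]
sub : [-24, 2]
-2  : [-24, 2, -2]
-7  : [-24, 2, -2, -7]
mul : [-24, 2, 14]
-4  : [-24, 2, 14, -4]
7   : [-24, 2, 14, -4, 7]
mod : [-24, 2, 14, -4]
add : [-24, 2, 10]
sub : [-24, -8]
mul : [192]
-5  : [192, -5]
-13 : [192, -5, -13]
57  : [192, -5, -13, 57]
mod : [192, -5, -13]
sub : [192, 8]
add : [200]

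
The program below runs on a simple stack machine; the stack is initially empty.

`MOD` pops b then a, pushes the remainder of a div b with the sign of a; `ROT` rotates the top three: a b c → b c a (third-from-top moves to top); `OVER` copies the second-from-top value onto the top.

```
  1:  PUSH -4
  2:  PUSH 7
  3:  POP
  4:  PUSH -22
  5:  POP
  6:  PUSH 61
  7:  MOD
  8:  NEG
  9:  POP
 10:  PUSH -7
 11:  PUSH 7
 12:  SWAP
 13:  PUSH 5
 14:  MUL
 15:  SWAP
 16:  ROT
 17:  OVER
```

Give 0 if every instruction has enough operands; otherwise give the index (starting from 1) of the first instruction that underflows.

16

PUSH -4  -> [-4]
PUSH 7   -> [-4, 7]
POP      -> [-4]
PUSH -22 -> [-4, -22]
POP      -> [-4]
PUSH 61  -> [-4, 61]
MOD      -> [-4]
NEG      -> [4]
POP      -> []
PUSH -7  -> [-7]
PUSH 7   -> [-7, 7]
SWAP     -> [7, -7]
PUSH 5   -> [7, -7, 5]
MUL      -> [7, -35]
SWAP     -> [-35, 7]
ROT  — needs 3 operands, stack has 2 → underflow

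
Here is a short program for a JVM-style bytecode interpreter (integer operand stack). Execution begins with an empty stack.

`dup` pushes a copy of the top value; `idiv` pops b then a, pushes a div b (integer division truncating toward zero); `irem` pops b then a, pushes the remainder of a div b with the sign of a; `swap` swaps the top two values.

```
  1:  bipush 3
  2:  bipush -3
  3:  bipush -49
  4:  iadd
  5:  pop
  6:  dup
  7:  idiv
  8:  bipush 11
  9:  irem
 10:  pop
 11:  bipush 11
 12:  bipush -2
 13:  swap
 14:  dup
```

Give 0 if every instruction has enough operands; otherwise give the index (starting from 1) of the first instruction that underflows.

0

bipush 3   -> [3]
bipush -3  -> [3, -3]
bipush -49 -> [3, -3, -49]
iadd       -> [3, -52]
pop        -> [3]
dup        -> [3, 3]
idiv       -> [1]
bipush 11  -> [1, 11]
irem       -> [1]
pop        -> []
bipush 11  -> [11]
bipush -2  -> [11, -2]
swap       -> [-2, 11]
dup        -> [-2, 11, 11]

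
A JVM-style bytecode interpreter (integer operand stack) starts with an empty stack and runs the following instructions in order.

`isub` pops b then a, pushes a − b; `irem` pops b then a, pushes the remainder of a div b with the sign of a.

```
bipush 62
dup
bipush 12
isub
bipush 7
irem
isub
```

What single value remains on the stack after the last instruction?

61

bipush 62 → [62]
dup       → [62, 62]
bipush 12 → [62, 62, 12]
isub      → [62, 50]
bipush 7  → [62, 50, 7]
irem      → [62, 1]
isub      → [61]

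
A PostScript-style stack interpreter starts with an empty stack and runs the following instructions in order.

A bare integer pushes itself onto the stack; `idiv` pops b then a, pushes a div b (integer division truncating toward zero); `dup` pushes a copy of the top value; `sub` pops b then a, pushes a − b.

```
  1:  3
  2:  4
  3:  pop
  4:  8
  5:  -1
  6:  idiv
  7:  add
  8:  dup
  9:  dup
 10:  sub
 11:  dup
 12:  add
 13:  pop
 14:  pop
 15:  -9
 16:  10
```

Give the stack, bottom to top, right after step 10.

3     3
4     3 4
pop   3
8     3 8
-1    3 8 -1
idiv  3 -8
add   -5
dup   -5 -5
dup   -5 -5 -5
sub   -5 0

[-5, 0]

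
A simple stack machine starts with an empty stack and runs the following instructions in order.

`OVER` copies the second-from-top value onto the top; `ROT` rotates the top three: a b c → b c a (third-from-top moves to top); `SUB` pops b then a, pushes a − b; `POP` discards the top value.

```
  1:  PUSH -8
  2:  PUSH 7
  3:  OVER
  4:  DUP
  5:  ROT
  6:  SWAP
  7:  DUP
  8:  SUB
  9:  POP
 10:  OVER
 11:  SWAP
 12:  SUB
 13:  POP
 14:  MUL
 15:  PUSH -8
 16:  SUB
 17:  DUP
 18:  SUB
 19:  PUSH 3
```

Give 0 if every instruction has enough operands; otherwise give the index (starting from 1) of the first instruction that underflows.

PUSH -8 → -8
PUSH 7  → -8 7
OVER    → -8 7 -8
DUP     → -8 7 -8 -8
ROT     → -8 -8 -8 7
SWAP    → -8 -8 7 -8
DUP     → -8 -8 7 -8 -8
SUB     → -8 -8 7 0
POP     → -8 -8 7
OVER    → -8 -8 7 -8
SWAP    → -8 -8 -8 7
SUB     → -8 -8 -15
POP     → -8 -8
MUL     → 64
PUSH -8 → 64 -8
SUB     → 72
DUP     → 72 72
SUB     → 0
PUSH 3  → 0 3

0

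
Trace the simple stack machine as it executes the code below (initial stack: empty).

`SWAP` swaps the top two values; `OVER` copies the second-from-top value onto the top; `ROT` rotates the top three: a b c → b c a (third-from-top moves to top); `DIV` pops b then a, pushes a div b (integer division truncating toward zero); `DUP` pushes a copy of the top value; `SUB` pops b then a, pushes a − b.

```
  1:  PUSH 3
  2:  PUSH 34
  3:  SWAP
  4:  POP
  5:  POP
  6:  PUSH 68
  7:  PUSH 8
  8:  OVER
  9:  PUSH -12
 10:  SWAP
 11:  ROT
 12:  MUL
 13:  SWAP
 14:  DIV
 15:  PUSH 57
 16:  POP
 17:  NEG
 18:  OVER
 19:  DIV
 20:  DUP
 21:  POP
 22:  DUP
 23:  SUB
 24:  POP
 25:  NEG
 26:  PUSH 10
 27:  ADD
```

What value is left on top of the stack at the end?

-58

PUSH 3   : [3]
PUSH 34  : [3, 34]
SWAP     : [34, 3]
POP      : [34]
POP      : []
PUSH 68  : [68]
PUSH 8   : [68, 8]
OVER     : [68, 8, 68]
PUSH -12 : [68, 8, 68, -12]
SWAP     : [68, 8, -12, 68]
ROT      : [68, -12, 68, 8]
MUL      : [68, -12, 544]
SWAP     : [68, 544, -12]
DIV      : [68, -45]
PUSH 57  : [68, -45, 57]
POP      : [68, -45]
NEG      : [68, 45]
OVER     : [68, 45, 68]
DIV      : [68, 0]
DUP      : [68, 0, 0]
POP      : [68, 0]
DUP      : [68, 0, 0]
SUB      : [68, 0]
POP      : [68]
NEG      : [-68]
PUSH 10  : [-68, 10]
ADD      : [-58]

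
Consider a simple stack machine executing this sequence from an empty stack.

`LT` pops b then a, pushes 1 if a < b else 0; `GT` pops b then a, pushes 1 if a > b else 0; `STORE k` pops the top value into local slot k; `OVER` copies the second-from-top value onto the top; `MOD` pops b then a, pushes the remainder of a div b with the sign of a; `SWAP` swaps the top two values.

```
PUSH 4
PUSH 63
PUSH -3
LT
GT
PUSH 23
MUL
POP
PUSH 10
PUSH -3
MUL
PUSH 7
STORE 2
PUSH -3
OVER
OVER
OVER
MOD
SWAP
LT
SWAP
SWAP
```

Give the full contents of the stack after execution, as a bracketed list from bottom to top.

[-30, -3, 0]

PUSH 4   4
PUSH 63  4 63
PUSH -3  4 63 -3
LT       4 0
GT       1
PUSH 23  1 23
MUL      23
POP      (empty)
PUSH 10  10
PUSH -3  10 -3
MUL      -30
PUSH 7   -30 7
STORE 2  -30
PUSH -3  -30 -3
OVER     -30 -3 -30
OVER     -30 -3 -30 -3
OVER     -30 -3 -30 -3 -30
MOD      -30 -3 -30 -3
SWAP     -30 -3 -3 -30
LT       -30 -3 0
SWAP     -30 0 -3
SWAP     -30 -3 0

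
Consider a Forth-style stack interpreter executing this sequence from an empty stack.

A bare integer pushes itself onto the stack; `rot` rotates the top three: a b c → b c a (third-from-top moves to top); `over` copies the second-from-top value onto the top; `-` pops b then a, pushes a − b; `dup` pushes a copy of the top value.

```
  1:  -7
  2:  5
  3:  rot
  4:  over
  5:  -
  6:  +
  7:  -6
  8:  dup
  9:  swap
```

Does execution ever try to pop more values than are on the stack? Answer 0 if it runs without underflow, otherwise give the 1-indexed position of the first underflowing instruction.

-7 → -7
5  → -7 5
rot  — needs 3 operands, stack has 2 → underflow

3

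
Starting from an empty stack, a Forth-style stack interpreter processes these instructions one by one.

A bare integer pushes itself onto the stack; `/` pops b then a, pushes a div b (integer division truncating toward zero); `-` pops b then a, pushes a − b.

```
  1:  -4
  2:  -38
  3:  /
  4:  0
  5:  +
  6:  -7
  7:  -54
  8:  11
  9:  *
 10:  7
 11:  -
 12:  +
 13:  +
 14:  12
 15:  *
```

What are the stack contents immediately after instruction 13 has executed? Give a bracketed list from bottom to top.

-4  -> -4
-38 -> -4 -38
/   -> 0
0   -> 0 0
+   -> 0
-7  -> 0 -7
-54 -> 0 -7 -54
11  -> 0 -7 -54 11
*   -> 0 -7 -594
7   -> 0 -7 -594 7
-   -> 0 -7 -601
+   -> 0 -608
+   -> -608

[-608]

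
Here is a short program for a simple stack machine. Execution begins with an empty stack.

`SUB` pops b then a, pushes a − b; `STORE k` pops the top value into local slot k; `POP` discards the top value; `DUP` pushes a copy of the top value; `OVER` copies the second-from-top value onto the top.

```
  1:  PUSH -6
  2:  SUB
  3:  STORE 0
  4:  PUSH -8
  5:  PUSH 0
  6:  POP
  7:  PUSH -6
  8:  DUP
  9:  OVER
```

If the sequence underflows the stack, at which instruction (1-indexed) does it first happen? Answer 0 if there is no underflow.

PUSH -6 -> [-6]
SUB  — needs 2 operands, stack has 1 → underflow

2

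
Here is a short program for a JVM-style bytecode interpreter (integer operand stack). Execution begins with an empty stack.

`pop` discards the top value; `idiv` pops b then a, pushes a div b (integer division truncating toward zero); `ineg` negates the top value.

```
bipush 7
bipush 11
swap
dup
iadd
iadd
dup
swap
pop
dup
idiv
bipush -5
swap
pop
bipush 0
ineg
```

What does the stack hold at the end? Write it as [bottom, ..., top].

[-5, 0]

bipush 7   [7]
bipush 11  [7, 11]
swap       [11, 7]
dup        [11, 7, 7]
iadd       [11, 14]
iadd       [25]
dup        [25, 25]
swap       [25, 25]
pop        [25]
dup        [25, 25]
idiv       [1]
bipush -5  [1, -5]
swap       [-5, 1]
pop        [-5]
bipush 0   [-5, 0]
ineg       [-5, 0]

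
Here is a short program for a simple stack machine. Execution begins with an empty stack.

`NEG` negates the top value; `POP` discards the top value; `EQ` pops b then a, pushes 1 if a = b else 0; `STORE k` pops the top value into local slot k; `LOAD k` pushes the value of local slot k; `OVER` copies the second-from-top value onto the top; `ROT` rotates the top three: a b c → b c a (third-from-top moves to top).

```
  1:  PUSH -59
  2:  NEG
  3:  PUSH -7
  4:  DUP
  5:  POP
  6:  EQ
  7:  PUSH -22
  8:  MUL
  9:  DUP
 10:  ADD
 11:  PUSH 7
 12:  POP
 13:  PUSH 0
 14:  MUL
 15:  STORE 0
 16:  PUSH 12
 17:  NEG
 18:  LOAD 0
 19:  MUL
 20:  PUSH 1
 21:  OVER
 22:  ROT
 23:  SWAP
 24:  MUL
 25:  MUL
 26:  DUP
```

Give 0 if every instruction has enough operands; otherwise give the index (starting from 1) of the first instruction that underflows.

0

PUSH -59 -> [-59]
NEG      -> [59]
PUSH -7  -> [59, -7]
DUP      -> [59, -7, -7]
POP      -> [59, -7]
EQ       -> [0]
PUSH -22 -> [0, -22]
MUL      -> [0]
DUP      -> [0, 0]
ADD      -> [0]
PUSH 7   -> [0, 7]
POP      -> [0]
PUSH 0   -> [0, 0]
MUL      -> [0]
STORE 0  -> []
PUSH 12  -> [12]
NEG      -> [-12]
LOAD 0   -> [-12, 0]
MUL      -> [0]
PUSH 1   -> [0, 1]
OVER     -> [0, 1, 0]
ROT      -> [1, 0, 0]
SWAP     -> [1, 0, 0]
MUL      -> [1, 0]
MUL      -> [0]
DUP      -> [0, 0]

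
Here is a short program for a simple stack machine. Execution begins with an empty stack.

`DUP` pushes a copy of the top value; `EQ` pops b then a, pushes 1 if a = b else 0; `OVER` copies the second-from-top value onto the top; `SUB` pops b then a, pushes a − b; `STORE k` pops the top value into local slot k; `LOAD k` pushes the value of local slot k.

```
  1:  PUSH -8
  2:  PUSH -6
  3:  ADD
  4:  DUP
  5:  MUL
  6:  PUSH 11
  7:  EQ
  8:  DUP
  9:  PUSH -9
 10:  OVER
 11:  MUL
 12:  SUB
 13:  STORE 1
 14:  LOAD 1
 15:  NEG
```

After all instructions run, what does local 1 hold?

PUSH -8 -> -8
PUSH -6 -> -8 -6
ADD     -> -14
DUP     -> -14 -14
MUL     -> 196
PUSH 11 -> 196 11
EQ      -> 0
DUP     -> 0 0
PUSH -9 -> 0 0 -9
OVER    -> 0 0 -9 0
MUL     -> 0 0 0
SUB     -> 0 0
STORE 1 -> 0
LOAD 1  -> 0 0
NEG     -> 0 0

0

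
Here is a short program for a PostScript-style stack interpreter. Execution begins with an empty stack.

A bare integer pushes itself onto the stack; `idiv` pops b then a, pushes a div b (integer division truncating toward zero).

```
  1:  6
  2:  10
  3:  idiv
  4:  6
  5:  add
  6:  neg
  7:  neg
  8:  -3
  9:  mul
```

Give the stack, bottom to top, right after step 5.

6    : 6
10   : 6 10
idiv : 0
6    : 0 6
add  : 6

[6]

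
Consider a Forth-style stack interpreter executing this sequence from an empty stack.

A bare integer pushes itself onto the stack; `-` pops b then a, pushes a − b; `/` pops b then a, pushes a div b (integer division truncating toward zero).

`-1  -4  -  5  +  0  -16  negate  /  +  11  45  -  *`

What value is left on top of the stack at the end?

-272

-1     → [-1]
-4     → [-1, -4]
-      → [3]
5      → [3, 5]
+      → [8]
0      → [8, 0]
-16    → [8, 0, -16]
negate → [8, 0, 16]
/      → [8, 0]
+      → [8]
11     → [8, 11]
45     → [8, 11, 45]
-      → [8, -34]
*      → [-272]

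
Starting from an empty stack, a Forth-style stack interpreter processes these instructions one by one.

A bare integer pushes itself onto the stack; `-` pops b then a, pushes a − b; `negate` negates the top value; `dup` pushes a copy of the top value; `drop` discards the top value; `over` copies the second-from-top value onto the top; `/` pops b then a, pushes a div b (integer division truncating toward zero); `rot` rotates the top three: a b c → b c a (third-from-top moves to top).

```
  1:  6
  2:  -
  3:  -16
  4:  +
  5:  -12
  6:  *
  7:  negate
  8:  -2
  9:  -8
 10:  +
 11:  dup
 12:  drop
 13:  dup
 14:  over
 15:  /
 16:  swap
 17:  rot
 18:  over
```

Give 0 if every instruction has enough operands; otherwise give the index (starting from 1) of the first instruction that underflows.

6 : [6]
-  — needs 2 operands, stack has 1 → underflow

2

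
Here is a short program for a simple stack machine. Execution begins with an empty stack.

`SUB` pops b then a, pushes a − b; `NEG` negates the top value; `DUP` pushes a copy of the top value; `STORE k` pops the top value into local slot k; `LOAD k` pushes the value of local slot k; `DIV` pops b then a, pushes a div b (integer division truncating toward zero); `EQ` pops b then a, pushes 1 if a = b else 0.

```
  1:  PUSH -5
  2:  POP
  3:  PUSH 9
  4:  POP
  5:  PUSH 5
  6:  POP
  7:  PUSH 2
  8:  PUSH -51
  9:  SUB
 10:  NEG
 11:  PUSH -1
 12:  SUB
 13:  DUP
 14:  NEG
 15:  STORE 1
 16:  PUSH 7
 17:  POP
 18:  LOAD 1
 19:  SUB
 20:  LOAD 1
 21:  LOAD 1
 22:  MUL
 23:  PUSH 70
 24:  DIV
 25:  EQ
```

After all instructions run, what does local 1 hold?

52

PUSH -5  : -5
POP      : (empty)
PUSH 9   : 9
POP      : (empty)
PUSH 5   : 5
POP      : (empty)
PUSH 2   : 2
PUSH -51 : 2 -51
SUB      : 53
NEG      : -53
PUSH -1  : -53 -1
SUB      : -52
DUP      : -52 -52
NEG      : -52 52
STORE 1  : -52
PUSH 7   : -52 7
POP      : -52
LOAD 1   : -52 52
SUB      : -104
LOAD 1   : -104 52
LOAD 1   : -104 52 52
MUL      : -104 2704
PUSH 70  : -104 2704 70
DIV      : -104 38
EQ       : 0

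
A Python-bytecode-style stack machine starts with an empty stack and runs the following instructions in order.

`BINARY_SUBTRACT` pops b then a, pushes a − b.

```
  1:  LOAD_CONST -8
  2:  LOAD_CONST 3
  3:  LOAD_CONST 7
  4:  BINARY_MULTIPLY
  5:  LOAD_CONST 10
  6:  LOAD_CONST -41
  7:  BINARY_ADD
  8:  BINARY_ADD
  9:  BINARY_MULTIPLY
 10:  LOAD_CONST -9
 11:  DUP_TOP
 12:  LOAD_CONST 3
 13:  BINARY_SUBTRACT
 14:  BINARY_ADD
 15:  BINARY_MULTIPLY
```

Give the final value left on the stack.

-1680

LOAD_CONST -8   → -8
LOAD_CONST 3    → -8 3
LOAD_CONST 7    → -8 3 7
BINARY_MULTIPLY → -8 21
LOAD_CONST 10   → -8 21 10
LOAD_CONST -41  → -8 21 10 -41
BINARY_ADD      → -8 21 -31
BINARY_ADD      → -8 -10
BINARY_MULTIPLY → 80
LOAD_CONST -9   → 80 -9
DUP_TOP         → 80 -9 -9
LOAD_CONST 3    → 80 -9 -9 3
BINARY_SUBTRACT → 80 -9 -12
BINARY_ADD      → 80 -21
BINARY_MULTIPLY → -1680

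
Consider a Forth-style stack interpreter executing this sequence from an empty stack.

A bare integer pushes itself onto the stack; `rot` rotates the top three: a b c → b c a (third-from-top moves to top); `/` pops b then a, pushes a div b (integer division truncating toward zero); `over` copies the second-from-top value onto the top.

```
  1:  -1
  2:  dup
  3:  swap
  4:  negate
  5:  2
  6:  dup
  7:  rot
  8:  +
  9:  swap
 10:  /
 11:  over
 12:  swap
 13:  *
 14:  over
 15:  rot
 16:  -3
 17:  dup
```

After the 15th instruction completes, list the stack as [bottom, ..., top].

-1      [-1]
dup     [-1, -1]
swap    [-1, -1]
negate  [-1, 1]
2       [-1, 1, 2]
dup     [-1, 1, 2, 2]
rot     [-1, 2, 2, 1]
+       [-1, 2, 3]
swap    [-1, 3, 2]
/       [-1, 1]
over    [-1, 1, -1]
swap    [-1, -1, 1]
*       [-1, -1]
over    [-1, -1, -1]
rot     [-1, -1, -1]

[-1, -1, -1]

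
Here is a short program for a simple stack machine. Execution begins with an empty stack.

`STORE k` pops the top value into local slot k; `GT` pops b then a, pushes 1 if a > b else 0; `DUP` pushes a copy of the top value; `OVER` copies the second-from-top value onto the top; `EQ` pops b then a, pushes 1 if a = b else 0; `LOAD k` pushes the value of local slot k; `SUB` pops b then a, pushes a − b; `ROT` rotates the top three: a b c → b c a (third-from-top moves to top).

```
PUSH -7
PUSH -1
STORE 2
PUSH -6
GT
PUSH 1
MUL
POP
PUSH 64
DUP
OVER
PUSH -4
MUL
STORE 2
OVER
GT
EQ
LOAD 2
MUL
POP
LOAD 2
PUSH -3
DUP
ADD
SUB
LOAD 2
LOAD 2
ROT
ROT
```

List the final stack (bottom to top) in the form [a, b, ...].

PUSH -7  -7
PUSH -1  -7 -1
STORE 2  -7
PUSH -6  -7 -6
GT       0
PUSH 1   0 1
MUL      0
POP      (empty)
PUSH 64  64
DUP      64 64
OVER     64 64 64
PUSH -4  64 64 64 -4
MUL      64 64 -256
STORE 2  64 64
OVER     64 64 64
GT       64 0
EQ       0
LOAD 2   0 -256
MUL      0
POP      (empty)
LOAD 2   -256
PUSH -3  -256 -3
DUP      -256 -3 -3
ADD      -256 -6
SUB      -250
LOAD 2   -250 -256
LOAD 2   -250 -256 -256
ROT      -256 -256 -250
ROT      -256 -250 -256

[-256, -250, -256]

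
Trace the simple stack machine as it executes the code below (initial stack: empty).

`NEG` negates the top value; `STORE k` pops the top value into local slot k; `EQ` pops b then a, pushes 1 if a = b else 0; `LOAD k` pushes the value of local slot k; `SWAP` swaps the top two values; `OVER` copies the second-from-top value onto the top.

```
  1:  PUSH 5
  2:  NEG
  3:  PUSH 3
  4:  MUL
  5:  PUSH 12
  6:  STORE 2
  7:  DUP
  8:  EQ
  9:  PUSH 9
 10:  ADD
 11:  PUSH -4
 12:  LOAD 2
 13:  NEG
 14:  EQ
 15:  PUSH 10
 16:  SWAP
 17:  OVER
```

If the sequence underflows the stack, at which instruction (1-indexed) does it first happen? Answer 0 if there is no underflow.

PUSH 5  : 5
NEG     : -5
PUSH 3  : -5 3
MUL     : -15
PUSH 12 : -15 12
STORE 2 : -15
DUP     : -15 -15
EQ      : 1
PUSH 9  : 1 9
ADD     : 10
PUSH -4 : 10 -4
LOAD 2  : 10 -4 12
NEG     : 10 -4 -12
EQ      : 10 0
PUSH 10 : 10 0 10
SWAP    : 10 10 0
OVER    : 10 10 0 10

0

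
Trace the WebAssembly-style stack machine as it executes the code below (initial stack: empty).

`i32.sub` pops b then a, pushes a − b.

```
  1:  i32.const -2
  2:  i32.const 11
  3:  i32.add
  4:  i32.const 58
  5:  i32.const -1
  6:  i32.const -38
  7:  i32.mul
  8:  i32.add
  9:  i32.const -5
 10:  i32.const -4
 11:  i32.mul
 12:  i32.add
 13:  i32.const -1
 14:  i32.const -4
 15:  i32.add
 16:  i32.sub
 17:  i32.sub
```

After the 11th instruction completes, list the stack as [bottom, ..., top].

i32.const -2   -2
i32.const 11   -2 11
i32.add        9
i32.const 58   9 58
i32.const -1   9 58 -1
i32.const -38  9 58 -1 -38
i32.mul        9 58 38
i32.add        9 96
i32.const -5   9 96 -5
i32.const -4   9 96 -5 -4
i32.mul        9 96 20

[9, 96, 20]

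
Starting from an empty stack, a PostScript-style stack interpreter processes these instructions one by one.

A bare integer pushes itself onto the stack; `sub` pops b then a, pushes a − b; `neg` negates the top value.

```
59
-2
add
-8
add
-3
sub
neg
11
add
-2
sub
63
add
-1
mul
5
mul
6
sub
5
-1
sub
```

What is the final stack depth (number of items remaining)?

59  : [59]
-2  : [59, -2]
add : [57]
-8  : [57, -8]
add : [49]
-3  : [49, -3]
sub : [52]
neg : [-52]
11  : [-52, 11]
add : [-41]
-2  : [-41, -2]
sub : [-39]
63  : [-39, 63]
add : [24]
-1  : [24, -1]
mul : [-24]
5   : [-24, 5]
mul : [-120]
6   : [-120, 6]
sub : [-126]
5   : [-126, 5]
-1  : [-126, 5, -1]
sub : [-126, 6]

2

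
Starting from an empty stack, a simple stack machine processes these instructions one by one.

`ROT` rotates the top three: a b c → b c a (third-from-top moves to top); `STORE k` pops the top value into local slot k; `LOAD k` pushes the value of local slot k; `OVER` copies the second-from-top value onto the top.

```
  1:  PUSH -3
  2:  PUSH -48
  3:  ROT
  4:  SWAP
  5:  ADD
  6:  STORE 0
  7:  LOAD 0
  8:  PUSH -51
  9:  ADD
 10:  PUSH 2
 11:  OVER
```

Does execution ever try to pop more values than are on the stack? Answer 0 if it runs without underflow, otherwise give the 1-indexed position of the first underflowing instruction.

3

PUSH -3   -3
PUSH -48  -3 -48
ROT  — needs 3 operands, stack has 2 → underflow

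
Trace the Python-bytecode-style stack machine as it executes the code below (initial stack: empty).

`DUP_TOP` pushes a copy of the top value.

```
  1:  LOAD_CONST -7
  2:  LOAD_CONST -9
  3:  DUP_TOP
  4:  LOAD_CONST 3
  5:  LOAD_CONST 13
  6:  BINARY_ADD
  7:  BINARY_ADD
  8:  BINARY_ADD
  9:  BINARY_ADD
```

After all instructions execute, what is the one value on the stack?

LOAD_CONST -7 : -7
LOAD_CONST -9 : -7 -9
DUP_TOP       : -7 -9 -9
LOAD_CONST 3  : -7 -9 -9 3
LOAD_CONST 13 : -7 -9 -9 3 13
BINARY_ADD    : -7 -9 -9 16
BINARY_ADD    : -7 -9 7
BINARY_ADD    : -7 -2
BINARY_ADD    : -9

-9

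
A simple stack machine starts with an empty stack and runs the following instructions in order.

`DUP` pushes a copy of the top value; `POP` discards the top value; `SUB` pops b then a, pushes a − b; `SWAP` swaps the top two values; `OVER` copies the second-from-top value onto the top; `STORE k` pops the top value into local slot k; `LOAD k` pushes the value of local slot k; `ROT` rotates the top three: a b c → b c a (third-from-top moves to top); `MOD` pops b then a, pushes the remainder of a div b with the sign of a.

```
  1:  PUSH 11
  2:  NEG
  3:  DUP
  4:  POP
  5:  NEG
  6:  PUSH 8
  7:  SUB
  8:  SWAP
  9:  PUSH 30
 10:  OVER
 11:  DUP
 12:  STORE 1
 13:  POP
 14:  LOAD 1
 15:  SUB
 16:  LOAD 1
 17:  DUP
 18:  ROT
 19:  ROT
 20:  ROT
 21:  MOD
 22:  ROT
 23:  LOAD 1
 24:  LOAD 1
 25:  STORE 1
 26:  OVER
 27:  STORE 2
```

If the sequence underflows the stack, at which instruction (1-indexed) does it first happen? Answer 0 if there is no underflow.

PUSH 11 : 11
NEG     : -11
DUP     : -11 -11
POP     : -11
NEG     : 11
PUSH 8  : 11 8
SUB     : 3
SWAP  — needs 2 operands, stack has 1 → underflow

8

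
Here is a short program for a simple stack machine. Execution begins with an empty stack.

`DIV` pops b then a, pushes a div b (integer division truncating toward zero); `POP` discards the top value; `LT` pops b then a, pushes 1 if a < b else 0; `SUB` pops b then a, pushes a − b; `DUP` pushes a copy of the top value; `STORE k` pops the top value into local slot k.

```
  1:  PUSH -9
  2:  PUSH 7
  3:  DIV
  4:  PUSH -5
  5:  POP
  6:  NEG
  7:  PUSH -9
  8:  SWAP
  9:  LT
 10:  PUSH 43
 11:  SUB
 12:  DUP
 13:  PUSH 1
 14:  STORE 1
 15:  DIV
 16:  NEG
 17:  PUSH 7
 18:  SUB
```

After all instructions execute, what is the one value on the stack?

PUSH -9 -> -9
PUSH 7  -> -9 7
DIV     -> -1
PUSH -5 -> -1 -5
POP     -> -1
NEG     -> 1
PUSH -9 -> 1 -9
SWAP    -> -9 1
LT      -> 1
PUSH 43 -> 1 43
SUB     -> -42
DUP     -> -42 -42
PUSH 1  -> -42 -42 1
STORE 1 -> -42 -42
DIV     -> 1
NEG     -> -1
PUSH 7  -> -1 7
SUB     -> -8

-8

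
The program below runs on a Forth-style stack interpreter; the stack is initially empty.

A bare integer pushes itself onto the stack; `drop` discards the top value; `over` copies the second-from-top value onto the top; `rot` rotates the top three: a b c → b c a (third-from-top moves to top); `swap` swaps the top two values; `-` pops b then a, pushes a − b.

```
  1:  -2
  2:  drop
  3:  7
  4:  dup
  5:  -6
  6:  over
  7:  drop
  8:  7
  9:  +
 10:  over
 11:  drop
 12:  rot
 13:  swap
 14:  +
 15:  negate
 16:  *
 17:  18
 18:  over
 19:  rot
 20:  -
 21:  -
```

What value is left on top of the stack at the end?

-2     -> [-2]
drop   -> []
7      -> [7]
dup    -> [7, 7]
-6     -> [7, 7, -6]
over   -> [7, 7, -6, 7]
drop   -> [7, 7, -6]
7      -> [7, 7, -6, 7]
+      -> [7, 7, 1]
over   -> [7, 7, 1, 7]
drop   -> [7, 7, 1]
rot    -> [7, 1, 7]
swap   -> [7, 7, 1]
+      -> [7, 8]
negate -> [7, -8]
*      -> [-56]
18     -> [-56, 18]
over   -> [-56, 18, -56]
rot    -> [18, -56, -56]
-      -> [18, 0]
-      -> [18]

18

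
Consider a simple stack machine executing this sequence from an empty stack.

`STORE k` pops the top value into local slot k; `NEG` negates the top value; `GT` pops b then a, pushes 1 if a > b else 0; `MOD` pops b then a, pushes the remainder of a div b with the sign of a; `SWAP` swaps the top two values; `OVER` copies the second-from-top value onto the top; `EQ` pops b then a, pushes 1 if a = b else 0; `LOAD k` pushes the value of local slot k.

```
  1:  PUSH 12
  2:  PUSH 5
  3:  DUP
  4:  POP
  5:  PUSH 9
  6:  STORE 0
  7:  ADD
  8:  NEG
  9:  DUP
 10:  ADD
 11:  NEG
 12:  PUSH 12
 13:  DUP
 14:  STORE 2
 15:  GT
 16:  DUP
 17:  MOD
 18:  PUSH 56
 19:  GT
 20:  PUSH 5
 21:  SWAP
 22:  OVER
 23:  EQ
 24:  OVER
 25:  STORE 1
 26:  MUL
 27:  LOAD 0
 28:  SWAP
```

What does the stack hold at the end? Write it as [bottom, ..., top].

[9, 0]

PUSH 12 -> 12
PUSH 5  -> 12 5
DUP     -> 12 5 5
POP     -> 12 5
PUSH 9  -> 12 5 9
STORE 0 -> 12 5
ADD     -> 17
NEG     -> -17
DUP     -> -17 -17
ADD     -> -34
NEG     -> 34
PUSH 12 -> 34 12
DUP     -> 34 12 12
STORE 2 -> 34 12
GT      -> 1
DUP     -> 1 1
MOD     -> 0
PUSH 56 -> 0 56
GT      -> 0
PUSH 5  -> 0 5
SWAP    -> 5 0
OVER    -> 5 0 5
EQ      -> 5 0
OVER    -> 5 0 5
STORE 1 -> 5 0
MUL     -> 0
LOAD 0  -> 0 9
SWAP    -> 9 0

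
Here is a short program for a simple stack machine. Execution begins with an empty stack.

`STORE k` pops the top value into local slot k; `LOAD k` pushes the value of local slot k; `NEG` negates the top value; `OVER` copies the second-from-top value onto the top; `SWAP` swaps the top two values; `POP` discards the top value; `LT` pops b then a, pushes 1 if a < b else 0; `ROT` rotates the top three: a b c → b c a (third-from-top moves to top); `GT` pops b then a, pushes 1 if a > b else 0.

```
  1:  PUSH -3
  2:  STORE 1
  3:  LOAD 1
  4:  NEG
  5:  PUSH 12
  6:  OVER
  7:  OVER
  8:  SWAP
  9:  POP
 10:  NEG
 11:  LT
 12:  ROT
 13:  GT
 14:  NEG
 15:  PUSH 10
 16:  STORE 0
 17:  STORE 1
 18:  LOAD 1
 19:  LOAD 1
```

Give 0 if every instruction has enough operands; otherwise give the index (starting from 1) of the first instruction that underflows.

PUSH -3 : [-3]
STORE 1 : []
LOAD 1  : [-3]
NEG     : [3]
PUSH 12 : [3, 12]
OVER    : [3, 12, 3]
OVER    : [3, 12, 3, 12]
SWAP    : [3, 12, 12, 3]
POP     : [3, 12, 12]
NEG     : [3, 12, -12]
LT      : [3, 0]
ROT  — needs 3 operands, stack has 2 → underflow

12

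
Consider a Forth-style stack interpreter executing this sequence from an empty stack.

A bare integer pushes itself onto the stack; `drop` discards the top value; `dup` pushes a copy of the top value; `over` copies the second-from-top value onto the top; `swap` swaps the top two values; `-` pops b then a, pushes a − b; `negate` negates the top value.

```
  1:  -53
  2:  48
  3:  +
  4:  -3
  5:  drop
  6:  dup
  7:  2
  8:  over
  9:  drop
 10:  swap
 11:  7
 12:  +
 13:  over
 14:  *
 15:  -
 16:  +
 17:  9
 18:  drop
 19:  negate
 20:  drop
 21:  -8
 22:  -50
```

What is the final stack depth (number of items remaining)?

2

-53     -53
48      -53 48
+       -5
-3      -5 -3
drop    -5
dup     -5 -5
2       -5 -5 2
over    -5 -5 2 -5
drop    -5 -5 2
swap    -5 2 -5
7       -5 2 -5 7
+       -5 2 2
over    -5 2 2 2
*       -5 2 4
-       -5 -2
+       -7
9       -7 9
drop    -7
negate  7
drop    (empty)
-8      -8
-50     -8 -50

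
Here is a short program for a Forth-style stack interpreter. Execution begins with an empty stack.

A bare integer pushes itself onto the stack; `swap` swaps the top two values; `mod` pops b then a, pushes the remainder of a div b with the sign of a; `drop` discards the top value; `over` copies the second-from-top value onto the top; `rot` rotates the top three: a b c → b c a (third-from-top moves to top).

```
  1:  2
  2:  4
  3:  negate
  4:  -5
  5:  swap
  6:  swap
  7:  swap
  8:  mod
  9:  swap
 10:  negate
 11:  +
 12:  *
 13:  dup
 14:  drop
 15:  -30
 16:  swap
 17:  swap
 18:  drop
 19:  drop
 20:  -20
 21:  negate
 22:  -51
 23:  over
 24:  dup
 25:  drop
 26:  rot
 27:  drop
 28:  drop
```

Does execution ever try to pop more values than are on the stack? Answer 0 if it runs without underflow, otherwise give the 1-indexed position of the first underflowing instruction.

12

2      -> [2]
4      -> [2, 4]
negate -> [2, -4]
-5     -> [2, -4, -5]
swap   -> [2, -5, -4]
swap   -> [2, -4, -5]
swap   -> [2, -5, -4]
mod    -> [2, -1]
swap   -> [-1, 2]
negate -> [-1, -2]
+      -> [-3]
*  — needs 2 operands, stack has 1 → underflow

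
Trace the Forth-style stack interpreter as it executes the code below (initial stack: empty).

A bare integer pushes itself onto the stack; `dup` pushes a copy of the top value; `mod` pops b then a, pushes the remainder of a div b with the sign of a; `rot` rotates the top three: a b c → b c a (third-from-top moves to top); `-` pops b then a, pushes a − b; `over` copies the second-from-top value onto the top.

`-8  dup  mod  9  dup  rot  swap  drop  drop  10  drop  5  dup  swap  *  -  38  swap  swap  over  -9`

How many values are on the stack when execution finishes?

-8    -8
dup   -8 -8
mod   0
9     0 9
dup   0 9 9
rot   9 9 0
swap  9 0 9
drop  9 0
drop  9
10    9 10
drop  9
5     9 5
dup   9 5 5
swap  9 5 5
*     9 25
-     -16
38    -16 38
swap  38 -16
swap  -16 38
over  -16 38 -16
-9    -16 38 -16 -9

4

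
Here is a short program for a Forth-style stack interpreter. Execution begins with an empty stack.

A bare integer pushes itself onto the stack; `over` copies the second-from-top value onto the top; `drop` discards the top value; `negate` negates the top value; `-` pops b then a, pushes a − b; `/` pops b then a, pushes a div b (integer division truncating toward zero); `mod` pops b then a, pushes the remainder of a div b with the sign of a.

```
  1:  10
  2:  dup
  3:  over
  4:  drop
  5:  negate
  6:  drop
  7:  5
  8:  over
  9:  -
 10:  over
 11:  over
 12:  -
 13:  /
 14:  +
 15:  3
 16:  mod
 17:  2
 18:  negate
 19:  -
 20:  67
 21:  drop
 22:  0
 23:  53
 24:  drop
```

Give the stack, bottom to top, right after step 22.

10     → [10]
dup    → [10, 10]
over   → [10, 10, 10]
drop   → [10, 10]
negate → [10, -10]
drop   → [10]
5      → [10, 5]
over   → [10, 5, 10]
-      → [10, -5]
over   → [10, -5, 10]
over   → [10, -5, 10, -5]
-      → [10, -5, 15]
/      → [10, 0]
+      → [10]
3      → [10, 3]
mod    → [1]
2      → [1, 2]
negate → [1, -2]
-      → [3]
67     → [3, 67]
drop   → [3]
0      → [3, 0]

[3, 0]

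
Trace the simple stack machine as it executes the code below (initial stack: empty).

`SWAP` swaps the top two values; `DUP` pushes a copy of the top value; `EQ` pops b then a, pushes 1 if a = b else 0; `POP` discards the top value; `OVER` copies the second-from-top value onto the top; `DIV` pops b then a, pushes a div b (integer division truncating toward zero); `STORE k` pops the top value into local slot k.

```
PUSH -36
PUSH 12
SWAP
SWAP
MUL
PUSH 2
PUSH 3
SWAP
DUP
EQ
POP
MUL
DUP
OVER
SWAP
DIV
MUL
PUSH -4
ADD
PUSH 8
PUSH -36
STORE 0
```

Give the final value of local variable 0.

-36

PUSH -36 -> -36
PUSH 12  -> -36 12
SWAP     -> 12 -36
SWAP     -> -36 12
MUL      -> -432
PUSH 2   -> -432 2
PUSH 3   -> -432 2 3
SWAP     -> -432 3 2
DUP      -> -432 3 2 2
EQ       -> -432 3 1
POP      -> -432 3
MUL      -> -1296
DUP      -> -1296 -1296
OVER     -> -1296 -1296 -1296
SWAP     -> -1296 -1296 -1296
DIV      -> -1296 1
MUL      -> -1296
PUSH -4  -> -1296 -4
ADD      -> -1300
PUSH 8   -> -1300 8
PUSH -36 -> -1300 8 -36
STORE 0  -> -1300 8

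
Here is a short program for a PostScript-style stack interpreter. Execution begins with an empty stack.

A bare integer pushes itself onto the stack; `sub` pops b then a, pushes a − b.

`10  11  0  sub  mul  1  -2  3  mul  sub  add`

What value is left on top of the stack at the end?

10  : 10
11  : 10 11
0   : 10 11 0
sub : 10 11
mul : 110
1   : 110 1
-2  : 110 1 -2
3   : 110 1 -2 3
mul : 110 1 -6
sub : 110 7
add : 117

117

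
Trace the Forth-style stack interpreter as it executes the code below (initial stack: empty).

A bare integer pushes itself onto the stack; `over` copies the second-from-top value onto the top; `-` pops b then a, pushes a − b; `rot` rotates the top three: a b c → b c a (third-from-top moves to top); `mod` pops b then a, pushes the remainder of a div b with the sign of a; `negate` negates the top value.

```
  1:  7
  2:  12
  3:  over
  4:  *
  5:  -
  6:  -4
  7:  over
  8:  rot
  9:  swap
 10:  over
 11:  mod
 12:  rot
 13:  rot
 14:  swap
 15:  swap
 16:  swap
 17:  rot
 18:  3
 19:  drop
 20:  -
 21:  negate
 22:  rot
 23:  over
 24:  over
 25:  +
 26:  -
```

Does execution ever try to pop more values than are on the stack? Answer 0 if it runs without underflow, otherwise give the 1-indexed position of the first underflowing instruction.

22

7      : 7
12     : 7 12
over   : 7 12 7
*      : 7 84
-      : -77
-4     : -77 -4
over   : -77 -4 -77
rot    : -4 -77 -77
swap   : -4 -77 -77
over   : -4 -77 -77 -77
mod    : -4 -77 0
rot    : -77 0 -4
rot    : 0 -4 -77
swap   : 0 -77 -4
swap   : 0 -4 -77
swap   : 0 -77 -4
rot    : -77 -4 0
3      : -77 -4 0 3
drop   : -77 -4 0
-      : -77 -4
negate : -77 4
rot  — needs 3 operands, stack has 2 → underflow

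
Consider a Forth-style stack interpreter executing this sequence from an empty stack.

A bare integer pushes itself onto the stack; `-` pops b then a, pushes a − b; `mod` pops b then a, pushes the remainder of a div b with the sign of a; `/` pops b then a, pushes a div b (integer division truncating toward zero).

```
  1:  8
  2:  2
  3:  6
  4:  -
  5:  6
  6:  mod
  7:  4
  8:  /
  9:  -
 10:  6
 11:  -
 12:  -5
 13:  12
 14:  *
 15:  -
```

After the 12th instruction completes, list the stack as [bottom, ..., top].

8   -> [8]
2   -> [8, 2]
6   -> [8, 2, 6]
-   -> [8, -4]
6   -> [8, -4, 6]
mod -> [8, -4]
4   -> [8, -4, 4]
/   -> [8, -1]
-   -> [9]
6   -> [9, 6]
-   -> [3]
-5  -> [3, -5]

[3, -5]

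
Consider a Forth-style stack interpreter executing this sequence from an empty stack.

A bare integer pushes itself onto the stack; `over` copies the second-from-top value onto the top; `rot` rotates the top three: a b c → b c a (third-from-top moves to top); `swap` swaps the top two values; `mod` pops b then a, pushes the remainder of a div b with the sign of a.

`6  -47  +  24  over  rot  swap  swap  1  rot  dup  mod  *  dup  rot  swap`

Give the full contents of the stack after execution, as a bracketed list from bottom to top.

[24, 0, -41, 0]

6    : 6
-47  : 6 -47
+    : -41
24   : -41 24
over : -41 24 -41
rot  : 24 -41 -41
swap : 24 -41 -41
swap : 24 -41 -41
1    : 24 -41 -41 1
rot  : 24 -41 1 -41
dup  : 24 -41 1 -41 -41
mod  : 24 -41 1 0
*    : 24 -41 0
dup  : 24 -41 0 0
rot  : 24 0 0 -41
swap : 24 0 -41 0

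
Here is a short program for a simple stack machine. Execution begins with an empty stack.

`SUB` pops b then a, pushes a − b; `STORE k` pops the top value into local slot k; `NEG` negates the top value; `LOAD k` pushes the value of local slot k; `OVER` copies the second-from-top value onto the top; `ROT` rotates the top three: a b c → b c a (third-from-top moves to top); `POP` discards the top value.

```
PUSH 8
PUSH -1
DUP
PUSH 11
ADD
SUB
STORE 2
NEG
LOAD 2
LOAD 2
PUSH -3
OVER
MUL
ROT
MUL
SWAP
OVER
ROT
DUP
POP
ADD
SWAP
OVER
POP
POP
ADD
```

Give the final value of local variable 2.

-11

PUSH 8   8
PUSH -1  8 -1
DUP      8 -1 -1
PUSH 11  8 -1 -1 11
ADD      8 -1 10
SUB      8 -11
STORE 2  8
NEG      -8
LOAD 2   -8 -11
LOAD 2   -8 -11 -11
PUSH -3  -8 -11 -11 -3
OVER     -8 -11 -11 -3 -11
MUL      -8 -11 -11 33
ROT      -8 -11 33 -11
MUL      -8 -11 -363
SWAP     -8 -363 -11
OVER     -8 -363 -11 -363
ROT      -8 -11 -363 -363
DUP      -8 -11 -363 -363 -363
POP      -8 -11 -363 -363
ADD      -8 -11 -726
SWAP     -8 -726 -11
OVER     -8 -726 -11 -726
POP      -8 -726 -11
POP      -8 -726
ADD      -734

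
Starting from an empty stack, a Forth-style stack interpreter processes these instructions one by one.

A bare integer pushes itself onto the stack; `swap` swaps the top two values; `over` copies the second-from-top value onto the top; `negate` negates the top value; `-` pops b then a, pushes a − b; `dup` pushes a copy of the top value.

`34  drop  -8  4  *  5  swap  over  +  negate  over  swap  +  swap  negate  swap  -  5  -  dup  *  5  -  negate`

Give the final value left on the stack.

34     → [34]
drop   → []
-8     → [-8]
4      → [-8, 4]
*      → [-32]
5      → [-32, 5]
swap   → [5, -32]
over   → [5, -32, 5]
+      → [5, -27]
negate → [5, 27]
over   → [5, 27, 5]
swap   → [5, 5, 27]
+      → [5, 32]
swap   → [32, 5]
negate → [32, -5]
swap   → [-5, 32]
-      → [-37]
5      → [-37, 5]
-      → [-42]
dup    → [-42, -42]
*      → [1764]
5      → [1764, 5]
-      → [1759]
negate → [-1759]

-1759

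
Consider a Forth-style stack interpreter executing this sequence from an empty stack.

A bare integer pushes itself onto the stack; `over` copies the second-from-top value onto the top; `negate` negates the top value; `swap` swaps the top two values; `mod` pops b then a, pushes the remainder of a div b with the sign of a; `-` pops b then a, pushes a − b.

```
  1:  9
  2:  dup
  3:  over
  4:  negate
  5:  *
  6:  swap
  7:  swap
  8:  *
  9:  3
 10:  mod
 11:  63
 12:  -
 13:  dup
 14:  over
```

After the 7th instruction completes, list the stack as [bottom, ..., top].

[9, -81]

9      : [9]
dup    : [9, 9]
over   : [9, 9, 9]
negate : [9, 9, -9]
*      : [9, -81]
swap   : [-81, 9]
swap   : [9, -81]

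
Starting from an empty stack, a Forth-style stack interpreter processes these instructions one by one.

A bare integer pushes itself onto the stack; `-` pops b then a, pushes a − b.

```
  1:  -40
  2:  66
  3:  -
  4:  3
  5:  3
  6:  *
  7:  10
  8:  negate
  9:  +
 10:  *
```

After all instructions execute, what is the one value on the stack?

-40    -> [-40]
66     -> [-40, 66]
-      -> [-106]
3      -> [-106, 3]
3      -> [-106, 3, 3]
*      -> [-106, 9]
10     -> [-106, 9, 10]
negate -> [-106, 9, -10]
+      -> [-106, -1]
*      -> [106]

106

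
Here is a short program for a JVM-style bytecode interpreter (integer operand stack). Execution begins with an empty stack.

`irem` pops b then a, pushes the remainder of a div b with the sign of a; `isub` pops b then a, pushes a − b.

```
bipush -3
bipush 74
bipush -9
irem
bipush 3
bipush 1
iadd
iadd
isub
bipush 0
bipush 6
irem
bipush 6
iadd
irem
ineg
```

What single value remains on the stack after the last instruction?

3

bipush -3 -> -3
bipush 74 -> -3 74
bipush -9 -> -3 74 -9
irem      -> -3 2
bipush 3  -> -3 2 3
bipush 1  -> -3 2 3 1
iadd      -> -3 2 4
iadd      -> -3 6
isub      -> -9
bipush 0  -> -9 0
bipush 6  -> -9 0 6
irem      -> -9 0
bipush 6  -> -9 0 6
iadd      -> -9 6
irem      -> -3
ineg      -> 3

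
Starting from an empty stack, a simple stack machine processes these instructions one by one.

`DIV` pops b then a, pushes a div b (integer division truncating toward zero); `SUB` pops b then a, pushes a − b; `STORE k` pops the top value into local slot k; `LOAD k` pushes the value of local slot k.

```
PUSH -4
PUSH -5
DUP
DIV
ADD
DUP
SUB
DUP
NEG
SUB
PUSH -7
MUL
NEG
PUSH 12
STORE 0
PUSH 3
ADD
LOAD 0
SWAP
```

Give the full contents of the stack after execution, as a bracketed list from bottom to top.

PUSH -4 : -4
PUSH -5 : -4 -5
DUP     : -4 -5 -5
DIV     : -4 1
ADD     : -3
DUP     : -3 -3
SUB     : 0
DUP     : 0 0
NEG     : 0 0
SUB     : 0
PUSH -7 : 0 -7
MUL     : 0
NEG     : 0
PUSH 12 : 0 12
STORE 0 : 0
PUSH 3  : 0 3
ADD     : 3
LOAD 0  : 3 12
SWAP    : 12 3

[12, 3]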